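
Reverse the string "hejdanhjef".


Input: hejdanhjef
Reading characters right to left:
  Position 9: 'f'
  Position 8: 'e'
  Position 7: 'j'
  Position 6: 'h'
  Position 5: 'n'
  Position 4: 'a'
  Position 3: 'd'
  Position 2: 'j'
  Position 1: 'e'
  Position 0: 'h'
Reversed: fejhnadjeh

fejhnadjeh


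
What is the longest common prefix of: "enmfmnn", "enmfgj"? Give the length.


Words: enmfmnn, enmfgj
  Position 0: all 'e' => match
  Position 1: all 'n' => match
  Position 2: all 'm' => match
  Position 3: all 'f' => match
  Position 4: ('m', 'g') => mismatch, stop
LCP = "enmf" (length 4)

4


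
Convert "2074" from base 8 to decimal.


Input: "2074" in base 8
Positional expansion:
  Digit '2' (value 2) x 8^3 = 1024
  Digit '0' (value 0) x 8^2 = 0
  Digit '7' (value 7) x 8^1 = 56
  Digit '4' (value 4) x 8^0 = 4
Sum = 1084

1084


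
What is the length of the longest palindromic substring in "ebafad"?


Input: "ebafad"
Checking substrings for palindromes:
  [2:5] "afa" (len 3) => palindrome
Longest palindromic substring: "afa" with length 3

3


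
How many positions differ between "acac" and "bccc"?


Comparing "acac" and "bccc" position by position:
  Position 0: 'a' vs 'b' => DIFFER
  Position 1: 'c' vs 'c' => same
  Position 2: 'a' vs 'c' => DIFFER
  Position 3: 'c' vs 'c' => same
Positions that differ: 2

2


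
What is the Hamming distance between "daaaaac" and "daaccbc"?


Comparing "daaaaac" and "daaccbc" position by position:
  Position 0: 'd' vs 'd' => same
  Position 1: 'a' vs 'a' => same
  Position 2: 'a' vs 'a' => same
  Position 3: 'a' vs 'c' => differ
  Position 4: 'a' vs 'c' => differ
  Position 5: 'a' vs 'b' => differ
  Position 6: 'c' vs 'c' => same
Total differences (Hamming distance): 3

3


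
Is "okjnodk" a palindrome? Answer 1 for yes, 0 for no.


Input: okjnodk
Reversed: kdonjko
  Compare pos 0 ('o') with pos 6 ('k'): MISMATCH
  Compare pos 1 ('k') with pos 5 ('d'): MISMATCH
  Compare pos 2 ('j') with pos 4 ('o'): MISMATCH
Result: not a palindrome

0


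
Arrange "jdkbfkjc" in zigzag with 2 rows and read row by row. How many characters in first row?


Zigzag "jdkbfkjc" into 2 rows:
Placing characters:
  'j' => row 0
  'd' => row 1
  'k' => row 0
  'b' => row 1
  'f' => row 0
  'k' => row 1
  'j' => row 0
  'c' => row 1
Rows:
  Row 0: "jkfj"
  Row 1: "dbkc"
First row length: 4

4


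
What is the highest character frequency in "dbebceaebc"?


Input: dbebceaebc
Character counts:
  'a': 1
  'b': 3
  'c': 2
  'd': 1
  'e': 3
Maximum frequency: 3

3


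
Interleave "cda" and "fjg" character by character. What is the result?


Interleaving "cda" and "fjg":
  Position 0: 'c' from first, 'f' from second => "cf"
  Position 1: 'd' from first, 'j' from second => "dj"
  Position 2: 'a' from first, 'g' from second => "ag"
Result: cfdjag

cfdjag


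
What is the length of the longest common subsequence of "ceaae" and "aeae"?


LCS of "ceaae" and "aeae"
DP table:
           a    e    a    e
      0    0    0    0    0
  c   0    0    0    0    0
  e   0    0    1    1    1
  a   0    1    1    2    2
  a   0    1    1    2    2
  e   0    1    2    2    3
LCS length = dp[5][4] = 3

3


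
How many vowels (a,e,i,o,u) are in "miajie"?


Input: miajie
Checking each character:
  'm' at position 0: consonant
  'i' at position 1: vowel (running total: 1)
  'a' at position 2: vowel (running total: 2)
  'j' at position 3: consonant
  'i' at position 4: vowel (running total: 3)
  'e' at position 5: vowel (running total: 4)
Total vowels: 4

4


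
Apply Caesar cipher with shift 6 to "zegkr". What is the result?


Caesar cipher: shift "zegkr" by 6
  'z' (pos 25) + 6 = pos 5 = 'f'
  'e' (pos 4) + 6 = pos 10 = 'k'
  'g' (pos 6) + 6 = pos 12 = 'm'
  'k' (pos 10) + 6 = pos 16 = 'q'
  'r' (pos 17) + 6 = pos 23 = 'x'
Result: fkmqx

fkmqx


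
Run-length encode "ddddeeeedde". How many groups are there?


Input: ddddeeeedde
Scanning for consecutive runs:
  Group 1: 'd' x 4 (positions 0-3)
  Group 2: 'e' x 4 (positions 4-7)
  Group 3: 'd' x 2 (positions 8-9)
  Group 4: 'e' x 1 (positions 10-10)
Total groups: 4

4


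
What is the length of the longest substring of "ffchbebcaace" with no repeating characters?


Input: "ffchbebcaace"
Sliding window (track last position of each char):
  Position 0 ('f'): window [0,0] length 1 -- new best
  Position 1 ('f'): repeat (last at 0), move window start to 1
  Position 1 ('f'): window [1,1] length 1
  Position 2 ('c'): window [1,2] length 2 -- new best
  Position 3 ('h'): window [1,3] length 3 -- new best
  Position 4 ('b'): window [1,4] length 4 -- new best
  Position 5 ('e'): window [1,5] length 5 -- new best
  Position 6 ('b'): repeat (last at 4), move window start to 5
  Position 6 ('b'): window [5,6] length 2
  Position 7 ('c'): window [5,7] length 3
  Position 8 ('a'): window [5,8] length 4
  Position 9 ('a'): repeat (last at 8), move window start to 9
  Position 9 ('a'): window [9,9] length 1
  Position 10 ('c'): window [9,10] length 2
  Position 11 ('e'): window [9,11] length 3
Longest substring with no repeats: "fchbe" with length 5

5


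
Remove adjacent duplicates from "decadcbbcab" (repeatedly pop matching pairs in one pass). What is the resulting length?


Input: decadcbbcab
Stack-based adjacent duplicate removal:
  Read 'd': push. Stack: d
  Read 'e': push. Stack: de
  Read 'c': push. Stack: dec
  Read 'a': push. Stack: deca
  Read 'd': push. Stack: decad
  Read 'c': push. Stack: decadc
  Read 'b': push. Stack: decadcb
  Read 'b': matches stack top 'b' => pop. Stack: decadc
  Read 'c': matches stack top 'c' => pop. Stack: decad
  Read 'a': push. Stack: decada
  Read 'b': push. Stack: decadab
Final stack: "decadab" (length 7)

7


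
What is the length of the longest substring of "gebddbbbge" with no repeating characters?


Input: "gebddbbbge"
Sliding window (track last position of each char):
  Position 0 ('g'): window [0,0] length 1 -- new best
  Position 1 ('e'): window [0,1] length 2 -- new best
  Position 2 ('b'): window [0,2] length 3 -- new best
  Position 3 ('d'): window [0,3] length 4 -- new best
  Position 4 ('d'): repeat (last at 3), move window start to 4
  Position 4 ('d'): window [4,4] length 1
  Position 5 ('b'): window [4,5] length 2
  Position 6 ('b'): repeat (last at 5), move window start to 6
  Position 6 ('b'): window [6,6] length 1
  Position 7 ('b'): repeat (last at 6), move window start to 7
  Position 7 ('b'): window [7,7] length 1
  Position 8 ('g'): window [7,8] length 2
  Position 9 ('e'): window [7,9] length 3
Longest substring with no repeats: "gebd" with length 4

4


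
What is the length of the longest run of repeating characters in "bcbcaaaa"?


Input: "bcbcaaaa"
Scanning for longest run:
  Position 1 ('c'): new char, reset run to 1
  Position 2 ('b'): new char, reset run to 1
  Position 3 ('c'): new char, reset run to 1
  Position 4 ('a'): new char, reset run to 1
  Position 5 ('a'): continues run of 'a', length=2
  Position 6 ('a'): continues run of 'a', length=3
  Position 7 ('a'): continues run of 'a', length=4
Longest run: 'a' with length 4

4


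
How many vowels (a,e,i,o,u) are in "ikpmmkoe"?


Input: ikpmmkoe
Checking each character:
  'i' at position 0: vowel (running total: 1)
  'k' at position 1: consonant
  'p' at position 2: consonant
  'm' at position 3: consonant
  'm' at position 4: consonant
  'k' at position 5: consonant
  'o' at position 6: vowel (running total: 2)
  'e' at position 7: vowel (running total: 3)
Total vowels: 3

3


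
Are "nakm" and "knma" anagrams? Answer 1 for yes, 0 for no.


Strings: "nakm", "knma"
Sorted first:  akmn
Sorted second: akmn
Sorted forms match => anagrams

1


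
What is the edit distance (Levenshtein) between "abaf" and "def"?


Computing edit distance: "abaf" -> "def"
DP table:
           d    e    f
      0    1    2    3
  a   1    1    2    3
  b   2    2    2    3
  a   3    3    3    3
  f   4    4    4    3
Edit distance = dp[4][3] = 3

3


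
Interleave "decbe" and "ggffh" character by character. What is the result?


Interleaving "decbe" and "ggffh":
  Position 0: 'd' from first, 'g' from second => "dg"
  Position 1: 'e' from first, 'g' from second => "eg"
  Position 2: 'c' from first, 'f' from second => "cf"
  Position 3: 'b' from first, 'f' from second => "bf"
  Position 4: 'e' from first, 'h' from second => "eh"
Result: dgegcfbfeh

dgegcfbfeh


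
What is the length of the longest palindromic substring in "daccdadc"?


Input: "daccdadc"
Checking substrings for palindromes:
  [3:8] "cdadc" (len 5) => palindrome
  [4:7] "dad" (len 3) => palindrome
  [2:4] "cc" (len 2) => palindrome
Longest palindromic substring: "cdadc" with length 5

5


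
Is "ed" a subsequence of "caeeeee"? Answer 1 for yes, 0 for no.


Check if "ed" is a subsequence of "caeeeee"
Greedy scan:
  Position 0 ('c'): no match needed
  Position 1 ('a'): no match needed
  Position 2 ('e'): matches sub[0] = 'e'
  Position 3 ('e'): no match needed
  Position 4 ('e'): no match needed
  Position 5 ('e'): no match needed
  Position 6 ('e'): no match needed
Only matched 1/2 characters => not a subsequence

0


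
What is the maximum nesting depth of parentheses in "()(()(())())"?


Input: "()(()(())())"
Tracking depth:
  Position 0 '(': depth becomes 1
  Position 1 ')': depth becomes 0
  Position 2 '(': depth becomes 1
  Position 3 '(': depth becomes 2
  Position 4 ')': depth becomes 1
  Position 5 '(': depth becomes 2
  Position 6 '(': depth becomes 3
  Position 7 ')': depth becomes 2
  Position 8 ')': depth becomes 1
  Position 9 '(': depth becomes 2
  Position 10 ')': depth becomes 1
  Position 11 ')': depth becomes 0
Maximum depth reached: 3

3


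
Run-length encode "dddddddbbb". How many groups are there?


Input: dddddddbbb
Scanning for consecutive runs:
  Group 1: 'd' x 7 (positions 0-6)
  Group 2: 'b' x 3 (positions 7-9)
Total groups: 2

2


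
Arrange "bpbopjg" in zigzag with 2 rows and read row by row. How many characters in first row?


Zigzag "bpbopjg" into 2 rows:
Placing characters:
  'b' => row 0
  'p' => row 1
  'b' => row 0
  'o' => row 1
  'p' => row 0
  'j' => row 1
  'g' => row 0
Rows:
  Row 0: "bbpg"
  Row 1: "poj"
First row length: 4

4


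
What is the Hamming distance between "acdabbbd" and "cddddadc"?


Comparing "acdabbbd" and "cddddadc" position by position:
  Position 0: 'a' vs 'c' => differ
  Position 1: 'c' vs 'd' => differ
  Position 2: 'd' vs 'd' => same
  Position 3: 'a' vs 'd' => differ
  Position 4: 'b' vs 'd' => differ
  Position 5: 'b' vs 'a' => differ
  Position 6: 'b' vs 'd' => differ
  Position 7: 'd' vs 'c' => differ
Total differences (Hamming distance): 7

7


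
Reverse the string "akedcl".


Input: akedcl
Reading characters right to left:
  Position 5: 'l'
  Position 4: 'c'
  Position 3: 'd'
  Position 2: 'e'
  Position 1: 'k'
  Position 0: 'a'
Reversed: lcdeka

lcdeka


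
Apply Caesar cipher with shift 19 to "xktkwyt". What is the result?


Caesar cipher: shift "xktkwyt" by 19
  'x' (pos 23) + 19 = pos 16 = 'q'
  'k' (pos 10) + 19 = pos 3 = 'd'
  't' (pos 19) + 19 = pos 12 = 'm'
  'k' (pos 10) + 19 = pos 3 = 'd'
  'w' (pos 22) + 19 = pos 15 = 'p'
  'y' (pos 24) + 19 = pos 17 = 'r'
  't' (pos 19) + 19 = pos 12 = 'm'
Result: qdmdprm

qdmdprm


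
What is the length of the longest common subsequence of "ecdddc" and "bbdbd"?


LCS of "ecdddc" and "bbdbd"
DP table:
           b    b    d    b    d
      0    0    0    0    0    0
  e   0    0    0    0    0    0
  c   0    0    0    0    0    0
  d   0    0    0    1    1    1
  d   0    0    0    1    1    2
  d   0    0    0    1    1    2
  c   0    0    0    1    1    2
LCS length = dp[6][5] = 2

2


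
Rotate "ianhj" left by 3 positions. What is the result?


Input: "ianhj", rotate left by 3
First 3 characters: "ian"
Remaining characters: "hj"
Concatenate remaining + first: "hj" + "ian" = "hjian"

hjian


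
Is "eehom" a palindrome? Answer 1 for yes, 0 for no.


Input: eehom
Reversed: mohee
  Compare pos 0 ('e') with pos 4 ('m'): MISMATCH
  Compare pos 1 ('e') with pos 3 ('o'): MISMATCH
Result: not a palindrome

0


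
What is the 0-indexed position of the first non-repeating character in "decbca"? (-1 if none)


Input: decbca
Character frequencies:
  'a': 1
  'b': 1
  'c': 2
  'd': 1
  'e': 1
Scanning left to right for freq == 1:
  Position 0 ('d'): unique! => answer = 0

0


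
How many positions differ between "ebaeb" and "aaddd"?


Comparing "ebaeb" and "aaddd" position by position:
  Position 0: 'e' vs 'a' => DIFFER
  Position 1: 'b' vs 'a' => DIFFER
  Position 2: 'a' vs 'd' => DIFFER
  Position 3: 'e' vs 'd' => DIFFER
  Position 4: 'b' vs 'd' => DIFFER
Positions that differ: 5

5


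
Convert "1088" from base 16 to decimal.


Input: "1088" in base 16
Positional expansion:
  Digit '1' (value 1) x 16^3 = 4096
  Digit '0' (value 0) x 16^2 = 0
  Digit '8' (value 8) x 16^1 = 128
  Digit '8' (value 8) x 16^0 = 8
Sum = 4232

4232


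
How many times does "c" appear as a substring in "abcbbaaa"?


Searching for "c" in "abcbbaaa"
Scanning each position:
  Position 0: "a" => no
  Position 1: "b" => no
  Position 2: "c" => MATCH
  Position 3: "b" => no
  Position 4: "b" => no
  Position 5: "a" => no
  Position 6: "a" => no
  Position 7: "a" => no
Total occurrences: 1

1


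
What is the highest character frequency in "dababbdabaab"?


Input: dababbdabaab
Character counts:
  'a': 5
  'b': 5
  'd': 2
Maximum frequency: 5

5


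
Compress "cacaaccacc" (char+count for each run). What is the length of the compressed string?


Input: cacaaccacc
Runs:
  'c' x 1 => "c1"
  'a' x 1 => "a1"
  'c' x 1 => "c1"
  'a' x 2 => "a2"
  'c' x 2 => "c2"
  'a' x 1 => "a1"
  'c' x 2 => "c2"
Compressed: "c1a1c1a2c2a1c2"
Compressed length: 14

14


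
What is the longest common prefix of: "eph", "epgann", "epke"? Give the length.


Words: eph, epgann, epke
  Position 0: all 'e' => match
  Position 1: all 'p' => match
  Position 2: ('h', 'g', 'k') => mismatch, stop
LCP = "ep" (length 2)

2


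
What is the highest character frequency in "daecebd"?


Input: daecebd
Character counts:
  'a': 1
  'b': 1
  'c': 1
  'd': 2
  'e': 2
Maximum frequency: 2

2


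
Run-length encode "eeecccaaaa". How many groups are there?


Input: eeecccaaaa
Scanning for consecutive runs:
  Group 1: 'e' x 3 (positions 0-2)
  Group 2: 'c' x 3 (positions 3-5)
  Group 3: 'a' x 4 (positions 6-9)
Total groups: 3

3


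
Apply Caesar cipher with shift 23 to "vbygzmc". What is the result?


Caesar cipher: shift "vbygzmc" by 23
  'v' (pos 21) + 23 = pos 18 = 's'
  'b' (pos 1) + 23 = pos 24 = 'y'
  'y' (pos 24) + 23 = pos 21 = 'v'
  'g' (pos 6) + 23 = pos 3 = 'd'
  'z' (pos 25) + 23 = pos 22 = 'w'
  'm' (pos 12) + 23 = pos 9 = 'j'
  'c' (pos 2) + 23 = pos 25 = 'z'
Result: syvdwjz

syvdwjz


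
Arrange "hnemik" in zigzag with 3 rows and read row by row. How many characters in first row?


Zigzag "hnemik" into 3 rows:
Placing characters:
  'h' => row 0
  'n' => row 1
  'e' => row 2
  'm' => row 1
  'i' => row 0
  'k' => row 1
Rows:
  Row 0: "hi"
  Row 1: "nmk"
  Row 2: "e"
First row length: 2

2


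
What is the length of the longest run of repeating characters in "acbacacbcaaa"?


Input: "acbacacbcaaa"
Scanning for longest run:
  Position 1 ('c'): new char, reset run to 1
  Position 2 ('b'): new char, reset run to 1
  Position 3 ('a'): new char, reset run to 1
  Position 4 ('c'): new char, reset run to 1
  Position 5 ('a'): new char, reset run to 1
  Position 6 ('c'): new char, reset run to 1
  Position 7 ('b'): new char, reset run to 1
  Position 8 ('c'): new char, reset run to 1
  Position 9 ('a'): new char, reset run to 1
  Position 10 ('a'): continues run of 'a', length=2
  Position 11 ('a'): continues run of 'a', length=3
Longest run: 'a' with length 3

3


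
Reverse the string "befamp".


Input: befamp
Reading characters right to left:
  Position 5: 'p'
  Position 4: 'm'
  Position 3: 'a'
  Position 2: 'f'
  Position 1: 'e'
  Position 0: 'b'
Reversed: pmafeb

pmafeb


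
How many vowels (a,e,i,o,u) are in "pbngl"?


Input: pbngl
Checking each character:
  'p' at position 0: consonant
  'b' at position 1: consonant
  'n' at position 2: consonant
  'g' at position 3: consonant
  'l' at position 4: consonant
Total vowels: 0

0


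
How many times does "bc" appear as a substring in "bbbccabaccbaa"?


Searching for "bc" in "bbbccabaccbaa"
Scanning each position:
  Position 0: "bb" => no
  Position 1: "bb" => no
  Position 2: "bc" => MATCH
  Position 3: "cc" => no
  Position 4: "ca" => no
  Position 5: "ab" => no
  Position 6: "ba" => no
  Position 7: "ac" => no
  Position 8: "cc" => no
  Position 9: "cb" => no
  Position 10: "ba" => no
  Position 11: "aa" => no
Total occurrences: 1

1


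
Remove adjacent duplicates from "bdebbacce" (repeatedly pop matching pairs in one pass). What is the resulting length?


Input: bdebbacce
Stack-based adjacent duplicate removal:
  Read 'b': push. Stack: b
  Read 'd': push. Stack: bd
  Read 'e': push. Stack: bde
  Read 'b': push. Stack: bdeb
  Read 'b': matches stack top 'b' => pop. Stack: bde
  Read 'a': push. Stack: bdea
  Read 'c': push. Stack: bdeac
  Read 'c': matches stack top 'c' => pop. Stack: bdea
  Read 'e': push. Stack: bdeae
Final stack: "bdeae" (length 5)

5


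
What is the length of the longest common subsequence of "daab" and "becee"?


LCS of "daab" and "becee"
DP table:
           b    e    c    e    e
      0    0    0    0    0    0
  d   0    0    0    0    0    0
  a   0    0    0    0    0    0
  a   0    0    0    0    0    0
  b   0    1    1    1    1    1
LCS length = dp[4][5] = 1

1


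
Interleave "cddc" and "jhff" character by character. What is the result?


Interleaving "cddc" and "jhff":
  Position 0: 'c' from first, 'j' from second => "cj"
  Position 1: 'd' from first, 'h' from second => "dh"
  Position 2: 'd' from first, 'f' from second => "df"
  Position 3: 'c' from first, 'f' from second => "cf"
Result: cjdhdfcf

cjdhdfcf


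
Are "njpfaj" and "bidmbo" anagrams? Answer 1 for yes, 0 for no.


Strings: "njpfaj", "bidmbo"
Sorted first:  afjjnp
Sorted second: bbdimo
Differ at position 0: 'a' vs 'b' => not anagrams

0


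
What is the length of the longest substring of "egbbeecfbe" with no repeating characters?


Input: "egbbeecfbe"
Sliding window (track last position of each char):
  Position 0 ('e'): window [0,0] length 1 -- new best
  Position 1 ('g'): window [0,1] length 2 -- new best
  Position 2 ('b'): window [0,2] length 3 -- new best
  Position 3 ('b'): repeat (last at 2), move window start to 3
  Position 3 ('b'): window [3,3] length 1
  Position 4 ('e'): window [3,4] length 2
  Position 5 ('e'): repeat (last at 4), move window start to 5
  Position 5 ('e'): window [5,5] length 1
  Position 6 ('c'): window [5,6] length 2
  Position 7 ('f'): window [5,7] length 3
  Position 8 ('b'): window [5,8] length 4 -- new best
  Position 9 ('e'): repeat (last at 5), move window start to 6
  Position 9 ('e'): window [6,9] length 4
Longest substring with no repeats: "ecfb" with length 4

4


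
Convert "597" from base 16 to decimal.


Input: "597" in base 16
Positional expansion:
  Digit '5' (value 5) x 16^2 = 1280
  Digit '9' (value 9) x 16^1 = 144
  Digit '7' (value 7) x 16^0 = 7
Sum = 1431

1431


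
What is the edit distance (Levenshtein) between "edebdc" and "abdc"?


Computing edit distance: "edebdc" -> "abdc"
DP table:
           a    b    d    c
      0    1    2    3    4
  e   1    1    2    3    4
  d   2    2    2    2    3
  e   3    3    3    3    3
  b   4    4    3    4    4
  d   5    5    4    3    4
  c   6    6    5    4    3
Edit distance = dp[6][4] = 3

3


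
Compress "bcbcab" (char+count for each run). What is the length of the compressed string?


Input: bcbcab
Runs:
  'b' x 1 => "b1"
  'c' x 1 => "c1"
  'b' x 1 => "b1"
  'c' x 1 => "c1"
  'a' x 1 => "a1"
  'b' x 1 => "b1"
Compressed: "b1c1b1c1a1b1"
Compressed length: 12

12


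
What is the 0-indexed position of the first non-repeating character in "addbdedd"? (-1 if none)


Input: addbdedd
Character frequencies:
  'a': 1
  'b': 1
  'd': 5
  'e': 1
Scanning left to right for freq == 1:
  Position 0 ('a'): unique! => answer = 0

0


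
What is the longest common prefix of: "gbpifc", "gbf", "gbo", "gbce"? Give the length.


Words: gbpifc, gbf, gbo, gbce
  Position 0: all 'g' => match
  Position 1: all 'b' => match
  Position 2: ('p', 'f', 'o', 'c') => mismatch, stop
LCP = "gb" (length 2)

2


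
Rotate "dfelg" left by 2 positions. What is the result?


Input: "dfelg", rotate left by 2
First 2 characters: "df"
Remaining characters: "elg"
Concatenate remaining + first: "elg" + "df" = "elgdf"

elgdf


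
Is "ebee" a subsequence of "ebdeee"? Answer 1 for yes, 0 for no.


Check if "ebee" is a subsequence of "ebdeee"
Greedy scan:
  Position 0 ('e'): matches sub[0] = 'e'
  Position 1 ('b'): matches sub[1] = 'b'
  Position 2 ('d'): no match needed
  Position 3 ('e'): matches sub[2] = 'e'
  Position 4 ('e'): matches sub[3] = 'e'
  Position 5 ('e'): no match needed
All 4 characters matched => is a subsequence

1


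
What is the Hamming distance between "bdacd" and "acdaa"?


Comparing "bdacd" and "acdaa" position by position:
  Position 0: 'b' vs 'a' => differ
  Position 1: 'd' vs 'c' => differ
  Position 2: 'a' vs 'd' => differ
  Position 3: 'c' vs 'a' => differ
  Position 4: 'd' vs 'a' => differ
Total differences (Hamming distance): 5

5


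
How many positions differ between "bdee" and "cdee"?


Comparing "bdee" and "cdee" position by position:
  Position 0: 'b' vs 'c' => DIFFER
  Position 1: 'd' vs 'd' => same
  Position 2: 'e' vs 'e' => same
  Position 3: 'e' vs 'e' => same
Positions that differ: 1

1


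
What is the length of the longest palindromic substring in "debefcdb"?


Input: "debefcdb"
Checking substrings for palindromes:
  [1:4] "ebe" (len 3) => palindrome
Longest palindromic substring: "ebe" with length 3

3


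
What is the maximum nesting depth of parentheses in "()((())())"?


Input: "()((())())"
Tracking depth:
  Position 0 '(': depth becomes 1
  Position 1 ')': depth becomes 0
  Position 2 '(': depth becomes 1
  Position 3 '(': depth becomes 2
  Position 4 '(': depth becomes 3
  Position 5 ')': depth becomes 2
  Position 6 ')': depth becomes 1
  Position 7 '(': depth becomes 2
  Position 8 ')': depth becomes 1
  Position 9 ')': depth becomes 0
Maximum depth reached: 3

3


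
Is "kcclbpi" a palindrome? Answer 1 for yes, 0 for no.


Input: kcclbpi
Reversed: ipblcck
  Compare pos 0 ('k') with pos 6 ('i'): MISMATCH
  Compare pos 1 ('c') with pos 5 ('p'): MISMATCH
  Compare pos 2 ('c') with pos 4 ('b'): MISMATCH
Result: not a palindrome

0


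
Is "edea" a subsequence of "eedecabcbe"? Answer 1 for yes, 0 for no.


Check if "edea" is a subsequence of "eedecabcbe"
Greedy scan:
  Position 0 ('e'): matches sub[0] = 'e'
  Position 1 ('e'): no match needed
  Position 2 ('d'): matches sub[1] = 'd'
  Position 3 ('e'): matches sub[2] = 'e'
  Position 4 ('c'): no match needed
  Position 5 ('a'): matches sub[3] = 'a'
  Position 6 ('b'): no match needed
  Position 7 ('c'): no match needed
  Position 8 ('b'): no match needed
  Position 9 ('e'): no match needed
All 4 characters matched => is a subsequence

1


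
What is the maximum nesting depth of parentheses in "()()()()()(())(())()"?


Input: "()()()()()(())(())()"
Tracking depth:
  Position 0 '(': depth becomes 1
  Position 1 ')': depth becomes 0
  Position 2 '(': depth becomes 1
  Position 3 ')': depth becomes 0
  Position 4 '(': depth becomes 1
  Position 5 ')': depth becomes 0
  Position 6 '(': depth becomes 1
  Position 7 ')': depth becomes 0
  Position 8 '(': depth becomes 1
  Position 9 ')': depth becomes 0
  Position 10 '(': depth becomes 1
  Position 11 '(': depth becomes 2
  Position 12 ')': depth becomes 1
  Position 13 ')': depth becomes 0
  Position 14 '(': depth becomes 1
  Position 15 '(': depth becomes 2
  Position 16 ')': depth becomes 1
  Position 17 ')': depth becomes 0
  Position 18 '(': depth becomes 1
  Position 19 ')': depth becomes 0
Maximum depth reached: 2

2


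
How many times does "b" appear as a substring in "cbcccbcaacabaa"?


Searching for "b" in "cbcccbcaacabaa"
Scanning each position:
  Position 0: "c" => no
  Position 1: "b" => MATCH
  Position 2: "c" => no
  Position 3: "c" => no
  Position 4: "c" => no
  Position 5: "b" => MATCH
  Position 6: "c" => no
  Position 7: "a" => no
  Position 8: "a" => no
  Position 9: "c" => no
  Position 10: "a" => no
  Position 11: "b" => MATCH
  Position 12: "a" => no
  Position 13: "a" => no
Total occurrences: 3

3


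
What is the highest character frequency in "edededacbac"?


Input: edededacbac
Character counts:
  'a': 2
  'b': 1
  'c': 2
  'd': 3
  'e': 3
Maximum frequency: 3

3


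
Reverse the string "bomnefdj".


Input: bomnefdj
Reading characters right to left:
  Position 7: 'j'
  Position 6: 'd'
  Position 5: 'f'
  Position 4: 'e'
  Position 3: 'n'
  Position 2: 'm'
  Position 1: 'o'
  Position 0: 'b'
Reversed: jdfenmob

jdfenmob


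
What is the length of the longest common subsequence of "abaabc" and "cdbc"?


LCS of "abaabc" and "cdbc"
DP table:
           c    d    b    c
      0    0    0    0    0
  a   0    0    0    0    0
  b   0    0    0    1    1
  a   0    0    0    1    1
  a   0    0    0    1    1
  b   0    0    0    1    1
  c   0    1    1    1    2
LCS length = dp[6][4] = 2

2


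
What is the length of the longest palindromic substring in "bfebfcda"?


Input: "bfebfcda"
Checking substrings for palindromes:
  No multi-char palindromic substrings found
Longest palindromic substring: "b" with length 1

1


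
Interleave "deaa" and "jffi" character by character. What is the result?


Interleaving "deaa" and "jffi":
  Position 0: 'd' from first, 'j' from second => "dj"
  Position 1: 'e' from first, 'f' from second => "ef"
  Position 2: 'a' from first, 'f' from second => "af"
  Position 3: 'a' from first, 'i' from second => "ai"
Result: djefafai

djefafai


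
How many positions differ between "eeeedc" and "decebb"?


Comparing "eeeedc" and "decebb" position by position:
  Position 0: 'e' vs 'd' => DIFFER
  Position 1: 'e' vs 'e' => same
  Position 2: 'e' vs 'c' => DIFFER
  Position 3: 'e' vs 'e' => same
  Position 4: 'd' vs 'b' => DIFFER
  Position 5: 'c' vs 'b' => DIFFER
Positions that differ: 4

4


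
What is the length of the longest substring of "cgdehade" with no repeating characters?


Input: "cgdehade"
Sliding window (track last position of each char):
  Position 0 ('c'): window [0,0] length 1 -- new best
  Position 1 ('g'): window [0,1] length 2 -- new best
  Position 2 ('d'): window [0,2] length 3 -- new best
  Position 3 ('e'): window [0,3] length 4 -- new best
  Position 4 ('h'): window [0,4] length 5 -- new best
  Position 5 ('a'): window [0,5] length 6 -- new best
  Position 6 ('d'): repeat (last at 2), move window start to 3
  Position 6 ('d'): window [3,6] length 4
  Position 7 ('e'): repeat (last at 3), move window start to 4
  Position 7 ('e'): window [4,7] length 4
Longest substring with no repeats: "cgdeha" with length 6

6


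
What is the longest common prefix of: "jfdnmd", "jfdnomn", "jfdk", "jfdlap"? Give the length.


Words: jfdnmd, jfdnomn, jfdk, jfdlap
  Position 0: all 'j' => match
  Position 1: all 'f' => match
  Position 2: all 'd' => match
  Position 3: ('n', 'n', 'k', 'l') => mismatch, stop
LCP = "jfd" (length 3)

3


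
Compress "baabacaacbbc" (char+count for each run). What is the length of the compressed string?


Input: baabacaacbbc
Runs:
  'b' x 1 => "b1"
  'a' x 2 => "a2"
  'b' x 1 => "b1"
  'a' x 1 => "a1"
  'c' x 1 => "c1"
  'a' x 2 => "a2"
  'c' x 1 => "c1"
  'b' x 2 => "b2"
  'c' x 1 => "c1"
Compressed: "b1a2b1a1c1a2c1b2c1"
Compressed length: 18

18


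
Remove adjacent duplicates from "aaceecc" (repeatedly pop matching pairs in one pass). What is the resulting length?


Input: aaceecc
Stack-based adjacent duplicate removal:
  Read 'a': push. Stack: a
  Read 'a': matches stack top 'a' => pop. Stack: (empty)
  Read 'c': push. Stack: c
  Read 'e': push. Stack: ce
  Read 'e': matches stack top 'e' => pop. Stack: c
  Read 'c': matches stack top 'c' => pop. Stack: (empty)
  Read 'c': push. Stack: c
Final stack: "c" (length 1)

1


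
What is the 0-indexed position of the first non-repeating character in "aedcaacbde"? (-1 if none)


Input: aedcaacbde
Character frequencies:
  'a': 3
  'b': 1
  'c': 2
  'd': 2
  'e': 2
Scanning left to right for freq == 1:
  Position 0 ('a'): freq=3, skip
  Position 1 ('e'): freq=2, skip
  Position 2 ('d'): freq=2, skip
  Position 3 ('c'): freq=2, skip
  Position 4 ('a'): freq=3, skip
  Position 5 ('a'): freq=3, skip
  Position 6 ('c'): freq=2, skip
  Position 7 ('b'): unique! => answer = 7

7


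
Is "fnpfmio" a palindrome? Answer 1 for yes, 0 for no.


Input: fnpfmio
Reversed: oimfpnf
  Compare pos 0 ('f') with pos 6 ('o'): MISMATCH
  Compare pos 1 ('n') with pos 5 ('i'): MISMATCH
  Compare pos 2 ('p') with pos 4 ('m'): MISMATCH
Result: not a palindrome

0


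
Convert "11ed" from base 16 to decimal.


Input: "11ed" in base 16
Positional expansion:
  Digit '1' (value 1) x 16^3 = 4096
  Digit '1' (value 1) x 16^2 = 256
  Digit 'e' (value 14) x 16^1 = 224
  Digit 'd' (value 13) x 16^0 = 13
Sum = 4589

4589


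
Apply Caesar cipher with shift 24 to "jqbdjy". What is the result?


Caesar cipher: shift "jqbdjy" by 24
  'j' (pos 9) + 24 = pos 7 = 'h'
  'q' (pos 16) + 24 = pos 14 = 'o'
  'b' (pos 1) + 24 = pos 25 = 'z'
  'd' (pos 3) + 24 = pos 1 = 'b'
  'j' (pos 9) + 24 = pos 7 = 'h'
  'y' (pos 24) + 24 = pos 22 = 'w'
Result: hozbhw

hozbhw


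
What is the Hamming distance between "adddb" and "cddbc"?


Comparing "adddb" and "cddbc" position by position:
  Position 0: 'a' vs 'c' => differ
  Position 1: 'd' vs 'd' => same
  Position 2: 'd' vs 'd' => same
  Position 3: 'd' vs 'b' => differ
  Position 4: 'b' vs 'c' => differ
Total differences (Hamming distance): 3

3


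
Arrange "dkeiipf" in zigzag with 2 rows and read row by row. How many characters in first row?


Zigzag "dkeiipf" into 2 rows:
Placing characters:
  'd' => row 0
  'k' => row 1
  'e' => row 0
  'i' => row 1
  'i' => row 0
  'p' => row 1
  'f' => row 0
Rows:
  Row 0: "deif"
  Row 1: "kip"
First row length: 4

4


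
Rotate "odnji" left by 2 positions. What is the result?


Input: "odnji", rotate left by 2
First 2 characters: "od"
Remaining characters: "nji"
Concatenate remaining + first: "nji" + "od" = "njiod"

njiod


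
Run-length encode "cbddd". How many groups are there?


Input: cbddd
Scanning for consecutive runs:
  Group 1: 'c' x 1 (positions 0-0)
  Group 2: 'b' x 1 (positions 1-1)
  Group 3: 'd' x 3 (positions 2-4)
Total groups: 3

3


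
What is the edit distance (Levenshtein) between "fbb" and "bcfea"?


Computing edit distance: "fbb" -> "bcfea"
DP table:
           b    c    f    e    a
      0    1    2    3    4    5
  f   1    1    2    2    3    4
  b   2    1    2    3    3    4
  b   3    2    2    3    4    4
Edit distance = dp[3][5] = 4

4


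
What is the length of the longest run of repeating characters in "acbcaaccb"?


Input: "acbcaaccb"
Scanning for longest run:
  Position 1 ('c'): new char, reset run to 1
  Position 2 ('b'): new char, reset run to 1
  Position 3 ('c'): new char, reset run to 1
  Position 4 ('a'): new char, reset run to 1
  Position 5 ('a'): continues run of 'a', length=2
  Position 6 ('c'): new char, reset run to 1
  Position 7 ('c'): continues run of 'c', length=2
  Position 8 ('b'): new char, reset run to 1
Longest run: 'a' with length 2

2


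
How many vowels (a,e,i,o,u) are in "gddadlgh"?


Input: gddadlgh
Checking each character:
  'g' at position 0: consonant
  'd' at position 1: consonant
  'd' at position 2: consonant
  'a' at position 3: vowel (running total: 1)
  'd' at position 4: consonant
  'l' at position 5: consonant
  'g' at position 6: consonant
  'h' at position 7: consonant
Total vowels: 1

1


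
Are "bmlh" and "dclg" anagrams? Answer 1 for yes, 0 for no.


Strings: "bmlh", "dclg"
Sorted first:  bhlm
Sorted second: cdgl
Differ at position 0: 'b' vs 'c' => not anagrams

0


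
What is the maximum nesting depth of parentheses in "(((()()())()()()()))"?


Input: "(((()()())()()()()))"
Tracking depth:
  Position 0 '(': depth becomes 1
  Position 1 '(': depth becomes 2
  Position 2 '(': depth becomes 3
  Position 3 '(': depth becomes 4
  Position 4 ')': depth becomes 3
  Position 5 '(': depth becomes 4
  Position 6 ')': depth becomes 3
  Position 7 '(': depth becomes 4
  Position 8 ')': depth becomes 3
  Position 9 ')': depth becomes 2
  Position 10 '(': depth becomes 3
  Position 11 ')': depth becomes 2
  Position 12 '(': depth becomes 3
  Position 13 ')': depth becomes 2
  Position 14 '(': depth becomes 3
  Position 15 ')': depth becomes 2
  Position 16 '(': depth becomes 3
  Position 17 ')': depth becomes 2
  Position 18 ')': depth becomes 1
  Position 19 ')': depth becomes 0
Maximum depth reached: 4

4


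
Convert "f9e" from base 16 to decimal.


Input: "f9e" in base 16
Positional expansion:
  Digit 'f' (value 15) x 16^2 = 3840
  Digit '9' (value 9) x 16^1 = 144
  Digit 'e' (value 14) x 16^0 = 14
Sum = 3998

3998


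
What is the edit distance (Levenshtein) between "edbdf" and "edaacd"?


Computing edit distance: "edbdf" -> "edaacd"
DP table:
           e    d    a    a    c    d
      0    1    2    3    4    5    6
  e   1    0    1    2    3    4    5
  d   2    1    0    1    2    3    4
  b   3    2    1    1    2    3    4
  d   4    3    2    2    2    3    3
  f   5    4    3    3    3    3    4
Edit distance = dp[5][6] = 4

4


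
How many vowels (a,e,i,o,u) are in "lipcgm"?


Input: lipcgm
Checking each character:
  'l' at position 0: consonant
  'i' at position 1: vowel (running total: 1)
  'p' at position 2: consonant
  'c' at position 3: consonant
  'g' at position 4: consonant
  'm' at position 5: consonant
Total vowels: 1

1


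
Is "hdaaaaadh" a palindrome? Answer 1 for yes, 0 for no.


Input: hdaaaaadh
Reversed: hdaaaaadh
  Compare pos 0 ('h') with pos 8 ('h'): match
  Compare pos 1 ('d') with pos 7 ('d'): match
  Compare pos 2 ('a') with pos 6 ('a'): match
  Compare pos 3 ('a') with pos 5 ('a'): match
Result: palindrome

1


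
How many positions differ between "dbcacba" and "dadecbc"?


Comparing "dbcacba" and "dadecbc" position by position:
  Position 0: 'd' vs 'd' => same
  Position 1: 'b' vs 'a' => DIFFER
  Position 2: 'c' vs 'd' => DIFFER
  Position 3: 'a' vs 'e' => DIFFER
  Position 4: 'c' vs 'c' => same
  Position 5: 'b' vs 'b' => same
  Position 6: 'a' vs 'c' => DIFFER
Positions that differ: 4

4


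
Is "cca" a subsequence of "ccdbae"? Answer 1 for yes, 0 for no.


Check if "cca" is a subsequence of "ccdbae"
Greedy scan:
  Position 0 ('c'): matches sub[0] = 'c'
  Position 1 ('c'): matches sub[1] = 'c'
  Position 2 ('d'): no match needed
  Position 3 ('b'): no match needed
  Position 4 ('a'): matches sub[2] = 'a'
  Position 5 ('e'): no match needed
All 3 characters matched => is a subsequence

1


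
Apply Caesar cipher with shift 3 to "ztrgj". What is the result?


Caesar cipher: shift "ztrgj" by 3
  'z' (pos 25) + 3 = pos 2 = 'c'
  't' (pos 19) + 3 = pos 22 = 'w'
  'r' (pos 17) + 3 = pos 20 = 'u'
  'g' (pos 6) + 3 = pos 9 = 'j'
  'j' (pos 9) + 3 = pos 12 = 'm'
Result: cwujm

cwujm


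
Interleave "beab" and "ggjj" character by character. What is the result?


Interleaving "beab" and "ggjj":
  Position 0: 'b' from first, 'g' from second => "bg"
  Position 1: 'e' from first, 'g' from second => "eg"
  Position 2: 'a' from first, 'j' from second => "aj"
  Position 3: 'b' from first, 'j' from second => "bj"
Result: bgegajbj

bgegajbj


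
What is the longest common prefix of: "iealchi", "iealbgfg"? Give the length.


Words: iealchi, iealbgfg
  Position 0: all 'i' => match
  Position 1: all 'e' => match
  Position 2: all 'a' => match
  Position 3: all 'l' => match
  Position 4: ('c', 'b') => mismatch, stop
LCP = "ieal" (length 4)

4


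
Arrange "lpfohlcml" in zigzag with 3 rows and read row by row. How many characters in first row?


Zigzag "lpfohlcml" into 3 rows:
Placing characters:
  'l' => row 0
  'p' => row 1
  'f' => row 2
  'o' => row 1
  'h' => row 0
  'l' => row 1
  'c' => row 2
  'm' => row 1
  'l' => row 0
Rows:
  Row 0: "lhl"
  Row 1: "polm"
  Row 2: "fc"
First row length: 3

3


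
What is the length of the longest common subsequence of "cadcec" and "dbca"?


LCS of "cadcec" and "dbca"
DP table:
           d    b    c    a
      0    0    0    0    0
  c   0    0    0    1    1
  a   0    0    0    1    2
  d   0    1    1    1    2
  c   0    1    1    2    2
  e   0    1    1    2    2
  c   0    1    1    2    2
LCS length = dp[6][4] = 2

2


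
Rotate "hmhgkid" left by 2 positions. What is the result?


Input: "hmhgkid", rotate left by 2
First 2 characters: "hm"
Remaining characters: "hgkid"
Concatenate remaining + first: "hgkid" + "hm" = "hgkidhm"

hgkidhm


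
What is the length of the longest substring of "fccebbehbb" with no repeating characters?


Input: "fccebbehbb"
Sliding window (track last position of each char):
  Position 0 ('f'): window [0,0] length 1 -- new best
  Position 1 ('c'): window [0,1] length 2 -- new best
  Position 2 ('c'): repeat (last at 1), move window start to 2
  Position 2 ('c'): window [2,2] length 1
  Position 3 ('e'): window [2,3] length 2
  Position 4 ('b'): window [2,4] length 3 -- new best
  Position 5 ('b'): repeat (last at 4), move window start to 5
  Position 5 ('b'): window [5,5] length 1
  Position 6 ('e'): window [5,6] length 2
  Position 7 ('h'): window [5,7] length 3
  Position 8 ('b'): repeat (last at 5), move window start to 6
  Position 8 ('b'): window [6,8] length 3
  Position 9 ('b'): repeat (last at 8), move window start to 9
  Position 9 ('b'): window [9,9] length 1
Longest substring with no repeats: "ceb" with length 3

3


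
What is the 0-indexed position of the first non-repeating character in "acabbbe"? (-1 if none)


Input: acabbbe
Character frequencies:
  'a': 2
  'b': 3
  'c': 1
  'e': 1
Scanning left to right for freq == 1:
  Position 0 ('a'): freq=2, skip
  Position 1 ('c'): unique! => answer = 1

1


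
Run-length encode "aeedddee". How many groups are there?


Input: aeedddee
Scanning for consecutive runs:
  Group 1: 'a' x 1 (positions 0-0)
  Group 2: 'e' x 2 (positions 1-2)
  Group 3: 'd' x 3 (positions 3-5)
  Group 4: 'e' x 2 (positions 6-7)
Total groups: 4

4


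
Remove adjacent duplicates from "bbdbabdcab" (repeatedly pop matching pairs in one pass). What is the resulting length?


Input: bbdbabdcab
Stack-based adjacent duplicate removal:
  Read 'b': push. Stack: b
  Read 'b': matches stack top 'b' => pop. Stack: (empty)
  Read 'd': push. Stack: d
  Read 'b': push. Stack: db
  Read 'a': push. Stack: dba
  Read 'b': push. Stack: dbab
  Read 'd': push. Stack: dbabd
  Read 'c': push. Stack: dbabdc
  Read 'a': push. Stack: dbabdca
  Read 'b': push. Stack: dbabdcab
Final stack: "dbabdcab" (length 8)

8


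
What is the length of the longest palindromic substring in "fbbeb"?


Input: "fbbeb"
Checking substrings for palindromes:
  [2:5] "beb" (len 3) => palindrome
  [1:3] "bb" (len 2) => palindrome
Longest palindromic substring: "beb" with length 3

3


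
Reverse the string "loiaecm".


Input: loiaecm
Reading characters right to left:
  Position 6: 'm'
  Position 5: 'c'
  Position 4: 'e'
  Position 3: 'a'
  Position 2: 'i'
  Position 1: 'o'
  Position 0: 'l'
Reversed: mceaiol

mceaiol


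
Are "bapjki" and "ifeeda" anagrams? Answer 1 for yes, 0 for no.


Strings: "bapjki", "ifeeda"
Sorted first:  abijkp
Sorted second: adeefi
Differ at position 1: 'b' vs 'd' => not anagrams

0
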